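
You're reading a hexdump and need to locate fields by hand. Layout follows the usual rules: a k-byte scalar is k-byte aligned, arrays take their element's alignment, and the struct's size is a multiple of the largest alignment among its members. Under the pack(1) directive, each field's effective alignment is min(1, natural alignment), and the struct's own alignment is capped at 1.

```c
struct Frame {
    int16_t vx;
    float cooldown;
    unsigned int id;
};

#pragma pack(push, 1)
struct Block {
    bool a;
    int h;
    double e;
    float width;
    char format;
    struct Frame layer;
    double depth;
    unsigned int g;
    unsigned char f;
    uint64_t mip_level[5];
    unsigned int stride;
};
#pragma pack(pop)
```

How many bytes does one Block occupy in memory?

87 bytes

Frame: vx at 0 (size 2, align 2) → ends 2; pad 2 to align 4 for cooldown; cooldown at 4 (size 4, align 4) → ends 8; id at 8 (size 4, align 4) → ends 12; total 12 bytes, alignment 4
a at 0 (size 1, align 1) → ends 1
h at 1 (size 4, align 1) → ends 5
e at 5 (size 8, align 1) → ends 13
width at 13 (size 4, align 1) → ends 17
format at 17 (size 1, align 1) → ends 18
layer at 18 (size 12, align 1) → ends 30
depth at 30 (size 8, align 1) → ends 38
g at 38 (size 4, align 1) → ends 42
f at 42 (size 1, align 1) → ends 43
mip_level at 43 (size 40, align 1) → ends 83
stride at 83 (size 4, align 1) → ends 87
total 87 bytes, alignment 1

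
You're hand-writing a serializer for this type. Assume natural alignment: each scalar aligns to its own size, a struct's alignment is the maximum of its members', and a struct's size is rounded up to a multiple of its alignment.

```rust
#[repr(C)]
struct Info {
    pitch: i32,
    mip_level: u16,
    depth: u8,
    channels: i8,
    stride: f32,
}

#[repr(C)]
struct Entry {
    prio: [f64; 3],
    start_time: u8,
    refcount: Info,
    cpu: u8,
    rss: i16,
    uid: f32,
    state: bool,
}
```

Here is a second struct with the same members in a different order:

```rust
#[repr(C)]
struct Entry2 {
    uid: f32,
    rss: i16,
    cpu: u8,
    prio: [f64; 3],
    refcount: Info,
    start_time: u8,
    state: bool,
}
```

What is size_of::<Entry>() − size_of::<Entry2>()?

8

Info: 0..4  pitch  (4B, 4-aligned); 4..6  mip_level  (2B, 2-aligned); 6..7  depth  (1B, 1-aligned); 7..8  channels  (1B, 1-aligned); 8..12  stride  (4B, 4-aligned); sizeof = 12, alignof = 4
0..24  prio  (24B, 8-aligned)
24..25  start_time  (1B, 1-aligned)
25..28  -- padding (3B)
28..40  refcount  (12B, 4-aligned)
40..41  cpu  (1B, 1-aligned)
41..42  -- padding (1B)
42..44  rss  (2B, 2-aligned)
44..48  uid  (4B, 4-aligned)
48..49  state  (1B, 1-aligned)
49..56  -- tail padding (7B)
sizeof = 56, alignof = 8
— Entry2 —
0..4  uid  (4B, 4-aligned)
4..6  rss  (2B, 2-aligned)
6..7  cpu  (1B, 1-aligned)
7..8  -- padding (1B)
8..32  prio  (24B, 8-aligned)
32..44  refcount  (12B, 4-aligned)
44..45  start_time  (1B, 1-aligned)
45..46  state  (1B, 1-aligned)
46..48  -- tail padding (2B)
sizeof = 48, alignof = 8
56 − 48 = 8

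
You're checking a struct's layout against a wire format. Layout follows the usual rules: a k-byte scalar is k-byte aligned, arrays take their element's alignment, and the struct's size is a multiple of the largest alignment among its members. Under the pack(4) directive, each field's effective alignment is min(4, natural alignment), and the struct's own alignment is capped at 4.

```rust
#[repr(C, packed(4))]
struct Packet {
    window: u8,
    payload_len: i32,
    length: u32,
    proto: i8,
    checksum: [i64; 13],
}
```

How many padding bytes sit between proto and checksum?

3

window at 0 (size 1, align 1) → ends 1
pad 3 to align 4 for payload_len
payload_len at 4 (size 4, align 4) → ends 8
length at 8 (size 4, align 4) → ends 12
proto at 12 (size 1, align 1) → ends 13
pad 3 to align 4 for checksum
checksum at 16 (size 104, align 4) → ends 120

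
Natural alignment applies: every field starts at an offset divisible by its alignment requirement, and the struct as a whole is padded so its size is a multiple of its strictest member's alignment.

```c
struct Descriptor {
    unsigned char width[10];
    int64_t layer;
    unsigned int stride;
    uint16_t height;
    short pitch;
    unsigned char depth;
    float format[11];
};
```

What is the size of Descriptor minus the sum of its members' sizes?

0..10  width  (10B, 1-aligned)
10..16  -- padding (6B)
16..24  layer  (8B, 8-aligned)
24..28  stride  (4B, 4-aligned)
28..30  height  (2B, 2-aligned)
30..32  pitch  (2B, 2-aligned)
32..33  depth  (1B, 1-aligned)
33..36  -- padding (3B)
36..80  format  (44B, 4-aligned)
sizeof = 80, alignof = 8
data bytes 71, size 80 → padding 9

9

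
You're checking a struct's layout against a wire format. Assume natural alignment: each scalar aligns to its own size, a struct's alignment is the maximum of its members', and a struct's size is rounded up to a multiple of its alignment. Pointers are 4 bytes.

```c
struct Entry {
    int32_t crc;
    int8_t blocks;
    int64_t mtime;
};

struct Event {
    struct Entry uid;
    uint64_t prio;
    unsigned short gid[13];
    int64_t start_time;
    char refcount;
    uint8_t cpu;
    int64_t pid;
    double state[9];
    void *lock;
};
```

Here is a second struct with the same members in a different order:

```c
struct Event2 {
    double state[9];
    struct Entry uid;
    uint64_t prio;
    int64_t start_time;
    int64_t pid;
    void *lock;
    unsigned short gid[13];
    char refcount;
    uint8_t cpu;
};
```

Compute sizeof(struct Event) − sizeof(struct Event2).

16

Entry: crc at 0 (size 4, align 4) → ends 4; blocks at 4 (size 1, align 1) → ends 5; pad 3 to align 8 for mtime; mtime at 8 (size 8, align 8) → ends 16; total 16 bytes, alignment 8
uid at 0 (size 16, align 8) → ends 16
prio at 16 (size 8, align 8) → ends 24
gid at 24 (size 26, align 2) → ends 50
pad 6 to align 8 for start_time
start_time at 56 (size 8, align 8) → ends 64
refcount at 64 (size 1, align 1) → ends 65
cpu at 65 (size 1, align 1) → ends 66
pad 6 to align 8 for pid
pid at 72 (size 8, align 8) → ends 80
state at 80 (size 72, align 8) → ends 152
lock at 152 (size 4, align 4) → ends 156
tail pad 4 to reach multiple of 8
total 160 bytes, alignment 8
— Event2 —
state at 0 (size 72, align 8) → ends 72
uid at 72 (size 16, align 8) → ends 88
prio at 88 (size 8, align 8) → ends 96
start_time at 96 (size 8, align 8) → ends 104
pid at 104 (size 8, align 8) → ends 112
lock at 112 (size 4, align 4) → ends 116
gid at 116 (size 26, align 2) → ends 142
refcount at 142 (size 1, align 1) → ends 143
cpu at 143 (size 1, align 1) → ends 144
total 144 bytes, alignment 8
160 − 144 = 16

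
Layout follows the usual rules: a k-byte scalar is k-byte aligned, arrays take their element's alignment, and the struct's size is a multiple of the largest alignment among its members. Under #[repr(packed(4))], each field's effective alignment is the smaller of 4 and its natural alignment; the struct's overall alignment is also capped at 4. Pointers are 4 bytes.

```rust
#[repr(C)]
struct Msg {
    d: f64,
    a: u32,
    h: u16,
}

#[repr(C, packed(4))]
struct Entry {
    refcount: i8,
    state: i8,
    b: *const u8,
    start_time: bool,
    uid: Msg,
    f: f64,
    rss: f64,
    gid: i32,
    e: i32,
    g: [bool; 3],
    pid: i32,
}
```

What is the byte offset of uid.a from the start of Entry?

20

Msg: 0..8  d  (8B, 8-aligned); 8..12  a  (4B, 4-aligned); 12..14  h  (2B, 2-aligned); 14..16  -- tail padding (2B); sizeof = 16, alignof = 8
0..1  refcount  (1B, 1-aligned)
1..2  state  (1B, 1-aligned)
2..4  -- padding (2B)
4..8  b  (4B, 4-aligned)
8..9  start_time  (1B, 1-aligned)
9..12  -- padding (3B)
12..28  uid  (16B, 4-aligned)
within Msg: a at 8
12 + 8 = 20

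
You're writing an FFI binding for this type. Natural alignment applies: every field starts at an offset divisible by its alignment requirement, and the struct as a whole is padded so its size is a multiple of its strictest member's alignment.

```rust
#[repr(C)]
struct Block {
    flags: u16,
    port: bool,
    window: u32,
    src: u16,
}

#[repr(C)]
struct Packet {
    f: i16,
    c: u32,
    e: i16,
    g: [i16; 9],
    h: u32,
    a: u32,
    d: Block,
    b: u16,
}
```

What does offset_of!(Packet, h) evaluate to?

28

Block: 0..2  flags  (2B, 2-aligned); 2..3  port  (1B, 1-aligned); 3..4  -- padding (1B); 4..8  window  (4B, 4-aligned); 8..10  src  (2B, 2-aligned); 10..12  -- tail padding (2B); sizeof = 12, alignof = 4
0..2  f  (2B, 2-aligned)
2..4  -- padding (2B)
4..8  c  (4B, 4-aligned)
8..10  e  (2B, 2-aligned)
10..28  g  (18B, 2-aligned)
28..32  h  (4B, 4-aligned)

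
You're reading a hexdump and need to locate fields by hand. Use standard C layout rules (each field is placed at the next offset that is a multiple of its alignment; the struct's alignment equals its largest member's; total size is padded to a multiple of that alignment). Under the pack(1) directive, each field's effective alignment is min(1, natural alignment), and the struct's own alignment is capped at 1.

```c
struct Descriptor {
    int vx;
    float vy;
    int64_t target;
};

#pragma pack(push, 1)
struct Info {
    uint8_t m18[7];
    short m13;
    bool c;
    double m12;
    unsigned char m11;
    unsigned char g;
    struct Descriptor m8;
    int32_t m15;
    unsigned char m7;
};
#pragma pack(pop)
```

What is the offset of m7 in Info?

Descriptor: vx at 0 (size 4, align 4) → ends 4; vy at 4 (size 4, align 4) → ends 8; target at 8 (size 8, align 8) → ends 16; total 16 bytes, alignment 8
m18 at 0 (size 7, align 1) → ends 7
m13 at 7 (size 2, align 1) → ends 9
c at 9 (size 1, align 1) → ends 10
m12 at 10 (size 8, align 1) → ends 18
m11 at 18 (size 1, align 1) → ends 19
g at 19 (size 1, align 1) → ends 20
m8 at 20 (size 16, align 1) → ends 36
m15 at 36 (size 4, align 1) → ends 40
m7 at 40 (size 1, align 1) → ends 41

40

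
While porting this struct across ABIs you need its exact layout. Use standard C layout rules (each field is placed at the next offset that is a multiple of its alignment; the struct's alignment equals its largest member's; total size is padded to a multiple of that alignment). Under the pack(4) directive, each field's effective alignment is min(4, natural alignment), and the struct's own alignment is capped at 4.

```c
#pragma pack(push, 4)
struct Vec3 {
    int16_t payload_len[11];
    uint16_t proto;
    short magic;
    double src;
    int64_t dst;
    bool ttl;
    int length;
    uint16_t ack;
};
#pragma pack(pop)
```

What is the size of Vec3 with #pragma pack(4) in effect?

56

0..22  payload_len  (22B, 2-aligned)
22..24  proto  (2B, 2-aligned)
24..26  magic  (2B, 2-aligned)
26..28  -- padding (2B)
28..36  src  (8B, 4-aligned)
36..44  dst  (8B, 4-aligned)
44..45  ttl  (1B, 1-aligned)
45..48  -- padding (3B)
48..52  length  (4B, 4-aligned)
52..54  ack  (2B, 2-aligned)
54..56  -- tail padding (2B)
sizeof = 56, alignof = 4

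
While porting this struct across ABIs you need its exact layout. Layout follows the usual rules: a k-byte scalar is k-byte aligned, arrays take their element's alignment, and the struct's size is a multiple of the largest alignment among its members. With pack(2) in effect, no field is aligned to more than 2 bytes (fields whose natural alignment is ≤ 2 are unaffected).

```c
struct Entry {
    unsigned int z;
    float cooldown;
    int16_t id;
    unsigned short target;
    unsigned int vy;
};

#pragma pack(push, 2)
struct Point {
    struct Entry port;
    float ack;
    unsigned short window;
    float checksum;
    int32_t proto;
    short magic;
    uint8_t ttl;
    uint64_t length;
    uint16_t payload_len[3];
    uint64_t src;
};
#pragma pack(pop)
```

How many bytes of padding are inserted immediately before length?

Entry: @0: z [4B, align 4] → 4; @4: cooldown [4B, align 4] → 8; @8: id [2B, align 2] → 10; @10: target [2B, align 2] → 12; @12: vy [4B, align 4] → 16; size 16, align 4
@0: port [16B, align 2] → 16
@16: ack [4B, align 2] → 20
@20: window [2B, align 2] → 22
@22: checksum [4B, align 2] → 26
@26: proto [4B, align 2] → 30
@30: magic [2B, align 2] → 32
@32: ttl [1B, align 1] → 33
+1 pad (align 2)
@34: length [8B, align 2] → 42

1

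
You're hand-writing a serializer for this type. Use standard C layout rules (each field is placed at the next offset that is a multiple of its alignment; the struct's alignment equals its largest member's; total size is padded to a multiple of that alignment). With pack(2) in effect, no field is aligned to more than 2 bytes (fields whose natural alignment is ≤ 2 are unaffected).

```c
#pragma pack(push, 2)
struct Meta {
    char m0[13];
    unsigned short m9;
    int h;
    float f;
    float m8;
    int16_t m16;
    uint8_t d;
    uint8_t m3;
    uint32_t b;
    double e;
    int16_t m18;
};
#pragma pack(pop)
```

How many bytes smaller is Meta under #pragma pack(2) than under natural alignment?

10

natural layout:
  @0: m0 [13B, align 1] → 13
  +1 pad (align 2)
  @14: m9 [2B, align 2] → 16
  @16: h [4B, align 4] → 20
  @20: f [4B, align 4] → 24
  @24: m8 [4B, align 4] → 28
  @28: m16 [2B, align 2] → 30
  @30: d [1B, align 1] → 31
  @31: m3 [1B, align 1] → 32
  @32: b [4B, align 4] → 36
  +4 pad (align 8)
  @40: e [8B, align 8] → 48
  @48: m18 [2B, align 2] → 50
  +6 tail pad (align 8)
  size 56, align 8
packed(2) layout:
  @0: m0 [13B, align 1] → 13
  +1 pad (align 2)
  @14: m9 [2B, align 2] → 16
  @16: h [4B, align 2] → 20
  @20: f [4B, align 2] → 24
  @24: m8 [4B, align 2] → 28
  @28: m16 [2B, align 2] → 30
  @30: d [1B, align 1] → 31
  @31: m3 [1B, align 1] → 32
  @32: b [4B, align 2] → 36
  @36: e [8B, align 2] → 44
  @44: m18 [2B, align 2] → 46
  size 46, align 2
56 − 46 = 10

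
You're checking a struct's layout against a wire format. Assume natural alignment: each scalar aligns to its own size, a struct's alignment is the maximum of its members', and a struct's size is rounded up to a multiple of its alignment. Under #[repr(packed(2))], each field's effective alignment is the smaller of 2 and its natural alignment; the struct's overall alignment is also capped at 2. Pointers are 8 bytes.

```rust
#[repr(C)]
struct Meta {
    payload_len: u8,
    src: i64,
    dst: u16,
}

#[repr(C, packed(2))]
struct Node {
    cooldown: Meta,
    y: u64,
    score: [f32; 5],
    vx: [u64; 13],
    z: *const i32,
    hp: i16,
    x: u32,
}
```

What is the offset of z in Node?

156

Meta: 0..1  payload_len  (1B, 1-aligned); 1..8  -- padding (7B); 8..16  src  (8B, 8-aligned); 16..18  dst  (2B, 2-aligned); 18..24  -- tail padding (6B); sizeof = 24, alignof = 8
0..24  cooldown  (24B, 2-aligned)
24..32  y  (8B, 2-aligned)
32..52  score  (20B, 2-aligned)
52..156  vx  (104B, 2-aligned)
156..164  z  (8B, 2-aligned)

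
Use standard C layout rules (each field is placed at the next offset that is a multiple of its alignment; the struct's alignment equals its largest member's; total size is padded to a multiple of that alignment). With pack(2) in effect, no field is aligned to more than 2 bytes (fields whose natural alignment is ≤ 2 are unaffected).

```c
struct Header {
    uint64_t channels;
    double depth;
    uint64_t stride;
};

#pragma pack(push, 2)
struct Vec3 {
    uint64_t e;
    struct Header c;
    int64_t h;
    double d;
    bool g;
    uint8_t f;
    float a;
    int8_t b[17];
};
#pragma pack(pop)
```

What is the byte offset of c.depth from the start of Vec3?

Header: 0..8  channels  (8B, 8-aligned); 8..16  depth  (8B, 8-aligned); 16..24  stride  (8B, 8-aligned); sizeof = 24, alignof = 8
0..8  e  (8B, 2-aligned)
8..32  c  (24B, 2-aligned)
within Header: depth at 8
8 + 8 = 16

16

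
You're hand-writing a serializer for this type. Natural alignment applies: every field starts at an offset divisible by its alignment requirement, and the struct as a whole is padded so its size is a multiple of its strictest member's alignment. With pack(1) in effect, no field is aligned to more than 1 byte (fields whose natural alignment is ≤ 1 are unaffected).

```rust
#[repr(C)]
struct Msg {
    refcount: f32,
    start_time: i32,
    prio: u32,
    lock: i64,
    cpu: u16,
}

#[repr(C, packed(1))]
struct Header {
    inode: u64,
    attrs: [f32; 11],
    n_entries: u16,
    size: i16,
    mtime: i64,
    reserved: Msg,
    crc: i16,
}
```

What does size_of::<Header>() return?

Msg: 0..4  refcount  (4B, 4-aligned); 4..8  start_time  (4B, 4-aligned); 8..12  prio  (4B, 4-aligned); 12..16  -- padding (4B); 16..24  lock  (8B, 8-aligned); 24..26  cpu  (2B, 2-aligned); 26..32  -- tail padding (6B); sizeof = 32, alignof = 8
0..8  inode  (8B, 1-aligned)
8..52  attrs  (44B, 1-aligned)
52..54  n_entries  (2B, 1-aligned)
54..56  size  (2B, 1-aligned)
56..64  mtime  (8B, 1-aligned)
64..96  reserved  (32B, 1-aligned)
96..98  crc  (2B, 1-aligned)
sizeof = 98, alignof = 1

98 bytes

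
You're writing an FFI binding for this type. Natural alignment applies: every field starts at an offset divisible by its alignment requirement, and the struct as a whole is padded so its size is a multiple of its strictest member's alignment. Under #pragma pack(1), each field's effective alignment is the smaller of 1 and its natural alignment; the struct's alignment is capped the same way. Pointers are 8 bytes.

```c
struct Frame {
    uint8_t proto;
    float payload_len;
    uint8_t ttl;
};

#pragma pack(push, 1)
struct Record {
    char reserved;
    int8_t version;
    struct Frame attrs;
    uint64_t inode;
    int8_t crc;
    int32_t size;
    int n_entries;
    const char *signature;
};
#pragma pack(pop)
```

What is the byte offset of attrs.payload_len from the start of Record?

Frame: @0: proto [1B, align 1] → 1; +3 pad (align 4); @4: payload_len [4B, align 4] → 8; @8: ttl [1B, align 1] → 9; +3 tail pad (align 4); size 12, align 4
@0: reserved [1B, align 1] → 1
@1: version [1B, align 1] → 2
@2: attrs [12B, align 1] → 14
within Frame: payload_len at 4
2 + 4 = 6

6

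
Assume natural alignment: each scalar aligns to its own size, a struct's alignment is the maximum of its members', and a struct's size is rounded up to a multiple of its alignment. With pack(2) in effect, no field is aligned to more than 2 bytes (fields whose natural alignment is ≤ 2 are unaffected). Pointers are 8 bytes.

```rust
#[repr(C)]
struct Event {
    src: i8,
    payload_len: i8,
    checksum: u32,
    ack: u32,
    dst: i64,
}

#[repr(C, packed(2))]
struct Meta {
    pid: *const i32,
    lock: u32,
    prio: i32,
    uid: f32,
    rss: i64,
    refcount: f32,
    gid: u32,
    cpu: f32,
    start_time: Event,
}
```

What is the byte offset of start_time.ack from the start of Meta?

48

Event: @0: src [1B, align 1] → 1; @1: payload_len [1B, align 1] → 2; +2 pad (align 4); @4: checksum [4B, align 4] → 8; @8: ack [4B, align 4] → 12; +4 pad (align 8); @16: dst [8B, align 8] → 24; size 24, align 8
@0: pid [8B, align 2] → 8
@8: lock [4B, align 2] → 12
@12: prio [4B, align 2] → 16
@16: uid [4B, align 2] → 20
@20: rss [8B, align 2] → 28
@28: refcount [4B, align 2] → 32
@32: gid [4B, align 2] → 36
@36: cpu [4B, align 2] → 40
@40: start_time [24B, align 2] → 64
within Event: ack at 8
40 + 8 = 48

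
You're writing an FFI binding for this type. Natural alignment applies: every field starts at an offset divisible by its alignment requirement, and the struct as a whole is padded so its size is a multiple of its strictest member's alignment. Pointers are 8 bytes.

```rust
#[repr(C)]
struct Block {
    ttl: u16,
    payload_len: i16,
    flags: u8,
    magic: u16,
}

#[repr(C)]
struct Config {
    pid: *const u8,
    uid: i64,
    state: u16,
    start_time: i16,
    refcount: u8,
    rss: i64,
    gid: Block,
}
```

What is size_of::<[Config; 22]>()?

Block: ttl at 0 (size 2, align 2) → ends 2; payload_len at 2 (size 2, align 2) → ends 4; flags at 4 (size 1, align 1) → ends 5; pad 1 to align 2 for magic; magic at 6 (size 2, align 2) → ends 8; total 8 bytes, alignment 2
pid at 0 (size 8, align 8) → ends 8
uid at 8 (size 8, align 8) → ends 16
state at 16 (size 2, align 2) → ends 18
start_time at 18 (size 2, align 2) → ends 20
refcount at 20 (size 1, align 1) → ends 21
pad 3 to align 8 for rss
rss at 24 (size 8, align 8) → ends 32
gid at 32 (size 8, align 2) → ends 40
total 40 bytes, alignment 8
array of 22: 22 × 40 = 880

880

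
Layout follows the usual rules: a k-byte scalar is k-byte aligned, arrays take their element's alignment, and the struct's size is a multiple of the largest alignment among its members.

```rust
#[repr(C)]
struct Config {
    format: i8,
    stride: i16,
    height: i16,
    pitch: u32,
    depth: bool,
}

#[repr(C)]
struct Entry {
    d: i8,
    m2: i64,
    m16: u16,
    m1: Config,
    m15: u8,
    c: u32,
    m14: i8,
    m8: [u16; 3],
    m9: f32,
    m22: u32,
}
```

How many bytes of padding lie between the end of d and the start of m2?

7

Config: @0: format [1B, align 1] → 1; +1 pad (align 2); @2: stride [2B, align 2] → 4; @4: height [2B, align 2] → 6; +2 pad (align 4); @8: pitch [4B, align 4] → 12; @12: depth [1B, align 1] → 13; +3 tail pad (align 4); size 16, align 4
@0: d [1B, align 1] → 1
+7 pad (align 8)
@8: m2 [8B, align 8] → 16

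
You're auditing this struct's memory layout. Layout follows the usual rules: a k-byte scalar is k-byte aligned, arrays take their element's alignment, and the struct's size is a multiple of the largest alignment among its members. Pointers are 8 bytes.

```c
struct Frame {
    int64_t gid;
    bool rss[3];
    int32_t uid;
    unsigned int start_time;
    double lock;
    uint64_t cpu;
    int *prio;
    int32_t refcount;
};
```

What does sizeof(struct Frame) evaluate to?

56

gid at 0 (size 8, align 8) → ends 8
rss at 8 (size 3, align 1) → ends 11
pad 1 to align 4 for uid
uid at 12 (size 4, align 4) → ends 16
start_time at 16 (size 4, align 4) → ends 20
pad 4 to align 8 for lock
lock at 24 (size 8, align 8) → ends 32
cpu at 32 (size 8, align 8) → ends 40
prio at 40 (size 8, align 8) → ends 48
refcount at 48 (size 4, align 4) → ends 52
tail pad 4 to reach multiple of 8
total 56 bytes, alignment 8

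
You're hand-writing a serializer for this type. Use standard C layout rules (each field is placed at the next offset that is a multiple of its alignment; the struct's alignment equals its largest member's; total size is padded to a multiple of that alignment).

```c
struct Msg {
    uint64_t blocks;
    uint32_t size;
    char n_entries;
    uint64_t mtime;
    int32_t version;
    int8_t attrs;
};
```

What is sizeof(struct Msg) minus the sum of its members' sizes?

6

0..8  blocks  (8B, 8-aligned)
8..12  size  (4B, 4-aligned)
12..13  n_entries  (1B, 1-aligned)
13..16  -- padding (3B)
16..24  mtime  (8B, 8-aligned)
24..28  version  (4B, 4-aligned)
28..29  attrs  (1B, 1-aligned)
29..32  -- tail padding (3B)
sizeof = 32, alignof = 8
data bytes 26, size 32 → padding 6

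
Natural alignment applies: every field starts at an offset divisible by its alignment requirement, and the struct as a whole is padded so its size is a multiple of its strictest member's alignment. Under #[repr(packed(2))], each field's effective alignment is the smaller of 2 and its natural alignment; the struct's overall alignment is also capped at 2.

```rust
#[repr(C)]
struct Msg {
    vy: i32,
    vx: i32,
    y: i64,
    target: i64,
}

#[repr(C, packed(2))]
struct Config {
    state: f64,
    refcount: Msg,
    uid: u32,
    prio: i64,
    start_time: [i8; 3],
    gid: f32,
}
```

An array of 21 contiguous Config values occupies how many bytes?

Msg: @0: vy [4B, align 4] → 4; @4: vx [4B, align 4] → 8; @8: y [8B, align 8] → 16; @16: target [8B, align 8] → 24; size 24, align 8
@0: state [8B, align 2] → 8
@8: refcount [24B, align 2] → 32
@32: uid [4B, align 2] → 36
@36: prio [8B, align 2] → 44
@44: start_time [3B, align 1] → 47
+1 pad (align 2)
@48: gid [4B, align 2] → 52
size 52, align 2
array of 21: 21 × 52 = 1092

1092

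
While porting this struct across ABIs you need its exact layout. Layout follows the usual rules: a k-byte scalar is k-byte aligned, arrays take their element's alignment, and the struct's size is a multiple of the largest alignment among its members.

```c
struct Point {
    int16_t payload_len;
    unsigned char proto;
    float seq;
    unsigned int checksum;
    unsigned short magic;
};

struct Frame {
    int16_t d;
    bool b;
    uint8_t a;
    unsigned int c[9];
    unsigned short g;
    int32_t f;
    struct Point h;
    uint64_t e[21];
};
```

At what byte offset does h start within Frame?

Point: 0..2  payload_len  (2B, 2-aligned); 2..3  proto  (1B, 1-aligned); 3..4  -- padding (1B); 4..8  seq  (4B, 4-aligned); 8..12  checksum  (4B, 4-aligned); 12..14  magic  (2B, 2-aligned); 14..16  -- tail padding (2B); sizeof = 16, alignof = 4
0..2  d  (2B, 2-aligned)
2..3  b  (1B, 1-aligned)
3..4  a  (1B, 1-aligned)
4..40  c  (36B, 4-aligned)
40..42  g  (2B, 2-aligned)
42..44  -- padding (2B)
44..48  f  (4B, 4-aligned)
48..64  h  (16B, 4-aligned)

48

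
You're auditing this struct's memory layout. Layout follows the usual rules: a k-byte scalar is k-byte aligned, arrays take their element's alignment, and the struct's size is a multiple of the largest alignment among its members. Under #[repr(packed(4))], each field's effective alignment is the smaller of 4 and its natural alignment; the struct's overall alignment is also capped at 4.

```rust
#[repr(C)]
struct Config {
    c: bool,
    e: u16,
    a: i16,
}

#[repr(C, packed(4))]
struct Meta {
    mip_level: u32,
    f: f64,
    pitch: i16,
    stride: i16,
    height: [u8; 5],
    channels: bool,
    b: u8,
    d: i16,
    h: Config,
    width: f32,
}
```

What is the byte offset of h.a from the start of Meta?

30

Config: @0: c [1B, align 1] → 1; +1 pad (align 2); @2: e [2B, align 2] → 4; @4: a [2B, align 2] → 6; size 6, align 2
@0: mip_level [4B, align 4] → 4
@4: f [8B, align 4] → 12
@12: pitch [2B, align 2] → 14
@14: stride [2B, align 2] → 16
@16: height [5B, align 1] → 21
@21: channels [1B, align 1] → 22
@22: b [1B, align 1] → 23
+1 pad (align 2)
@24: d [2B, align 2] → 26
@26: h [6B, align 2] → 32
within Config: a at 4
26 + 4 = 30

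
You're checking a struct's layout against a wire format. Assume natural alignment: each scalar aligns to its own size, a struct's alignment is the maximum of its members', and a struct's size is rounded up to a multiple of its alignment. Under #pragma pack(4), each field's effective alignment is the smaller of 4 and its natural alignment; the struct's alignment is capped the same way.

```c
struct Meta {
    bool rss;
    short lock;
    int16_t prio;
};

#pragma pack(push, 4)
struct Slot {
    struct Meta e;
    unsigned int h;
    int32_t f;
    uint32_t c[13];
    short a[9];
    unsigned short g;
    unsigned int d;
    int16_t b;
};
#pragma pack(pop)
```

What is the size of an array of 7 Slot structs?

672

Meta: @0: rss [1B, align 1] → 1; +1 pad (align 2); @2: lock [2B, align 2] → 4; @4: prio [2B, align 2] → 6; size 6, align 2
@0: e [6B, align 2] → 6
+2 pad (align 4)
@8: h [4B, align 4] → 12
@12: f [4B, align 4] → 16
@16: c [52B, align 4] → 68
@68: a [18B, align 2] → 86
@86: g [2B, align 2] → 88
@88: d [4B, align 4] → 92
@92: b [2B, align 2] → 94
+2 tail pad (align 4)
size 96, align 4
array of 7: 7 × 96 = 672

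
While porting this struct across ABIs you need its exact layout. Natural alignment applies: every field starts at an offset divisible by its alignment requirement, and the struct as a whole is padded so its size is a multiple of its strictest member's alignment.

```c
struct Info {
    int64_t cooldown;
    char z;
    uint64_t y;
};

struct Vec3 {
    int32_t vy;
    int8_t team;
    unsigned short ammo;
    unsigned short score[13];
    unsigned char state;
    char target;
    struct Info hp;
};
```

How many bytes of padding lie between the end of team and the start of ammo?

1

Info: @0: cooldown [8B, align 8] → 8; @8: z [1B, align 1] → 9; +7 pad (align 8); @16: y [8B, align 8] → 24; size 24, align 8
@0: vy [4B, align 4] → 4
@4: team [1B, align 1] → 5
+1 pad (align 2)
@6: ammo [2B, align 2] → 8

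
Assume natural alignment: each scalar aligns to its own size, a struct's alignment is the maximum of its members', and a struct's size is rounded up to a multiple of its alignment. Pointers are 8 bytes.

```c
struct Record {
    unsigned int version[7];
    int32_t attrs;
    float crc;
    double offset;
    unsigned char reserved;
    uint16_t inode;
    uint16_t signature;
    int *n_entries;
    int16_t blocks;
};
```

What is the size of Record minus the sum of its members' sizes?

@0: version [28B, align 4] → 28
@28: attrs [4B, align 4] → 32
@32: crc [4B, align 4] → 36
+4 pad (align 8)
@40: offset [8B, align 8] → 48
@48: reserved [1B, align 1] → 49
+1 pad (align 2)
@50: inode [2B, align 2] → 52
@52: signature [2B, align 2] → 54
+2 pad (align 8)
@56: n_entries [8B, align 8] → 64
@64: blocks [2B, align 2] → 66
+6 tail pad (align 8)
size 72, align 8
data bytes 59, size 72 → padding 13

13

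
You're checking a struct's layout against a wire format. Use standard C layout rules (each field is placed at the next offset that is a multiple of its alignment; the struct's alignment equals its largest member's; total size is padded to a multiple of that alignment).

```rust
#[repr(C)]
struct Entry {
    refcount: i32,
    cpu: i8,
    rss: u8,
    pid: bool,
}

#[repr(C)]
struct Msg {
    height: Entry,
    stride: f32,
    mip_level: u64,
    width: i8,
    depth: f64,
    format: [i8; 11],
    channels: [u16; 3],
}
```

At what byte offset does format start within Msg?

Entry: refcount at 0 (size 4, align 4) → ends 4; cpu at 4 (size 1, align 1) → ends 5; rss at 5 (size 1, align 1) → ends 6; pid at 6 (size 1, align 1) → ends 7; tail pad 1 to reach multiple of 4; total 8 bytes, alignment 4
height at 0 (size 8, align 4) → ends 8
stride at 8 (size 4, align 4) → ends 12
pad 4 to align 8 for mip_level
mip_level at 16 (size 8, align 8) → ends 24
width at 24 (size 1, align 1) → ends 25
pad 7 to align 8 for depth
depth at 32 (size 8, align 8) → ends 40
format at 40 (size 11, align 1) → ends 51

40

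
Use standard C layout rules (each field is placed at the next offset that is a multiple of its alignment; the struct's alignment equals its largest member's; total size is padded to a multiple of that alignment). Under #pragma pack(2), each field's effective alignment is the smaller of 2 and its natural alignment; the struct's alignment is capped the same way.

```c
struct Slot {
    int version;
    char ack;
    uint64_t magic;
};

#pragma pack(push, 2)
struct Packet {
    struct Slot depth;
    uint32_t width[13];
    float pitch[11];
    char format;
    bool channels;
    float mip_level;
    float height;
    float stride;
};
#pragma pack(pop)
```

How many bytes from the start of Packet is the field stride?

122

Slot: @0: version [4B, align 4] → 4; @4: ack [1B, align 1] → 5; +3 pad (align 8); @8: magic [8B, align 8] → 16; size 16, align 8
@0: depth [16B, align 2] → 16
@16: width [52B, align 2] → 68
@68: pitch [44B, align 2] → 112
@112: format [1B, align 1] → 113
@113: channels [1B, align 1] → 114
@114: mip_level [4B, align 2] → 118
@118: height [4B, align 2] → 122
@122: stride [4B, align 2] → 126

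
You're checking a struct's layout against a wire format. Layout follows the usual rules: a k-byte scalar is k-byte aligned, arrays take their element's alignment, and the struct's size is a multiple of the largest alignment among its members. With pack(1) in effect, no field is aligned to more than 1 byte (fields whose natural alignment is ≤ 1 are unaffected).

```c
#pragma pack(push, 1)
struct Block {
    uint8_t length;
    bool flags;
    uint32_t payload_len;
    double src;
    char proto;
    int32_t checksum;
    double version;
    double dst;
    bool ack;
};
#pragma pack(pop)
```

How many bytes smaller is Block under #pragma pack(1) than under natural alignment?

12

natural layout:
  length at 0 (size 1, align 1) → ends 1
  flags at 1 (size 1, align 1) → ends 2
  pad 2 to align 4 for payload_len
  payload_len at 4 (size 4, align 4) → ends 8
  src at 8 (size 8, align 8) → ends 16
  proto at 16 (size 1, align 1) → ends 17
  pad 3 to align 4 for checksum
  checksum at 20 (size 4, align 4) → ends 24
  version at 24 (size 8, align 8) → ends 32
  dst at 32 (size 8, align 8) → ends 40
  ack at 40 (size 1, align 1) → ends 41
  tail pad 7 to reach multiple of 8
  total 48 bytes, alignment 8
packed(1) layout:
  length at 0 (size 1, align 1) → ends 1
  flags at 1 (size 1, align 1) → ends 2
  payload_len at 2 (size 4, align 1) → ends 6
  src at 6 (size 8, align 1) → ends 14
  proto at 14 (size 1, align 1) → ends 15
  checksum at 15 (size 4, align 1) → ends 19
  version at 19 (size 8, align 1) → ends 27
  dst at 27 (size 8, align 1) → ends 35
  ack at 35 (size 1, align 1) → ends 36
  total 36 bytes, alignment 1
48 − 36 = 12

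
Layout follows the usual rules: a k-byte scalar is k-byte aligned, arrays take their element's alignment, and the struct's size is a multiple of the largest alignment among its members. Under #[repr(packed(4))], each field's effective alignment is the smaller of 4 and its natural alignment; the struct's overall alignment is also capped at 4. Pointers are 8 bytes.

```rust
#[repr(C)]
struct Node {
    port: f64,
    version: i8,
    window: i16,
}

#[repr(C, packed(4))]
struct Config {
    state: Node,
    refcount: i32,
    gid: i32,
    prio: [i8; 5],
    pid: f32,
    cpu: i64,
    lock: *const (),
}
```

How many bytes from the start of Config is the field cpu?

Node: @0: port [8B, align 8] → 8; @8: version [1B, align 1] → 9; +1 pad (align 2); @10: window [2B, align 2] → 12; +4 tail pad (align 8); size 16, align 8
@0: state [16B, align 4] → 16
@16: refcount [4B, align 4] → 20
@20: gid [4B, align 4] → 24
@24: prio [5B, align 1] → 29
+3 pad (align 4)
@32: pid [4B, align 4] → 36
@36: cpu [8B, align 4] → 44

36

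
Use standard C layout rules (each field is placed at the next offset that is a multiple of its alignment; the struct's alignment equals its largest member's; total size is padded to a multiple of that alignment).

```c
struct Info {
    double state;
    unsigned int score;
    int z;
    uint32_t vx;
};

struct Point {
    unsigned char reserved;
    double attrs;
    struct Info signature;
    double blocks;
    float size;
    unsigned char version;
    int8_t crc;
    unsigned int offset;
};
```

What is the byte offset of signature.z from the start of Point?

28

Info: state at 0 (size 8, align 8) → ends 8; score at 8 (size 4, align 4) → ends 12; z at 12 (size 4, align 4) → ends 16; vx at 16 (size 4, align 4) → ends 20; tail pad 4 to reach multiple of 8; total 24 bytes, alignment 8
reserved at 0 (size 1, align 1) → ends 1
pad 7 to align 8 for attrs
attrs at 8 (size 8, align 8) → ends 16
signature at 16 (size 24, align 8) → ends 40
within Info: z at 12
16 + 12 = 28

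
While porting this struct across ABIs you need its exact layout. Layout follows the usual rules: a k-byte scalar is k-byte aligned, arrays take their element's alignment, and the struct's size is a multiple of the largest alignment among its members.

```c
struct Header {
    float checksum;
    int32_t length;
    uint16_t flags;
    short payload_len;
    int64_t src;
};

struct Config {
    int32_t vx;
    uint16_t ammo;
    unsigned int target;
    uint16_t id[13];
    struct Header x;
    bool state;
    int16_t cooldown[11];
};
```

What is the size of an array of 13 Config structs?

1144

Header: 0..4  checksum  (4B, 4-aligned); 4..8  length  (4B, 4-aligned); 8..10  flags  (2B, 2-aligned); 10..12  payload_len  (2B, 2-aligned); 12..16  -- padding (4B); 16..24  src  (8B, 8-aligned); sizeof = 24, alignof = 8
0..4  vx  (4B, 4-aligned)
4..6  ammo  (2B, 2-aligned)
6..8  -- padding (2B)
8..12  target  (4B, 4-aligned)
12..38  id  (26B, 2-aligned)
38..40  -- padding (2B)
40..64  x  (24B, 8-aligned)
64..65  state  (1B, 1-aligned)
65..66  -- padding (1B)
66..88  cooldown  (22B, 2-aligned)
sizeof = 88, alignof = 8
array of 13: 13 × 88 = 1144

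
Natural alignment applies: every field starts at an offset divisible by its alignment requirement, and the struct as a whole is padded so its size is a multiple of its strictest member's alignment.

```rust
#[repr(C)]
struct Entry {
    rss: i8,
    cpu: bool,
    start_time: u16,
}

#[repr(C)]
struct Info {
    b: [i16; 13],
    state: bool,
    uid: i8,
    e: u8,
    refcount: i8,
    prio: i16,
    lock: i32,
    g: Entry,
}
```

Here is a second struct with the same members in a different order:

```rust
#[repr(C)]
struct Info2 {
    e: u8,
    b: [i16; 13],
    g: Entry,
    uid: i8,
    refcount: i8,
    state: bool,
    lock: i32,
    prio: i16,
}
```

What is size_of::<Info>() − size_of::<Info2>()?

Entry: @0: rss [1B, align 1] → 1; @1: cpu [1B, align 1] → 2; @2: start_time [2B, align 2] → 4; size 4, align 2
@0: b [26B, align 2] → 26
@26: state [1B, align 1] → 27
@27: uid [1B, align 1] → 28
@28: e [1B, align 1] → 29
@29: refcount [1B, align 1] → 30
@30: prio [2B, align 2] → 32
@32: lock [4B, align 4] → 36
@36: g [4B, align 2] → 40
size 40, align 4
— Info2 —
@0: e [1B, align 1] → 1
+1 pad (align 2)
@2: b [26B, align 2] → 28
@28: g [4B, align 2] → 32
@32: uid [1B, align 1] → 33
@33: refcount [1B, align 1] → 34
@34: state [1B, align 1] → 35
+1 pad (align 4)
@36: lock [4B, align 4] → 40
@40: prio [2B, align 2] → 42
+2 tail pad (align 4)
size 44, align 4
40 − 44 = -4

-4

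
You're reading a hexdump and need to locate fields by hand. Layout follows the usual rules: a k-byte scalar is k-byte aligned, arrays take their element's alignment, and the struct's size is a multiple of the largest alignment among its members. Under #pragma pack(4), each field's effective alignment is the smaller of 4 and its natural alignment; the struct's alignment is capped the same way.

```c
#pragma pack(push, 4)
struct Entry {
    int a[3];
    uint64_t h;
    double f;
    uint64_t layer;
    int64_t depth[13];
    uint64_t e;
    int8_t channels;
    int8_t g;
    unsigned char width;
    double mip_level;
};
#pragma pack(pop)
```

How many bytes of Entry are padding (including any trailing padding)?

a at 0 (size 12, align 4) → ends 12
h at 12 (size 8, align 4) → ends 20
f at 20 (size 8, align 4) → ends 28
layer at 28 (size 8, align 4) → ends 36
depth at 36 (size 104, align 4) → ends 140
e at 140 (size 8, align 4) → ends 148
channels at 148 (size 1, align 1) → ends 149
g at 149 (size 1, align 1) → ends 150
width at 150 (size 1, align 1) → ends 151
pad 1 to align 4 for mip_level
mip_level at 152 (size 8, align 4) → ends 160
total 160 bytes, alignment 4
data bytes 159, size 160 → padding 1

1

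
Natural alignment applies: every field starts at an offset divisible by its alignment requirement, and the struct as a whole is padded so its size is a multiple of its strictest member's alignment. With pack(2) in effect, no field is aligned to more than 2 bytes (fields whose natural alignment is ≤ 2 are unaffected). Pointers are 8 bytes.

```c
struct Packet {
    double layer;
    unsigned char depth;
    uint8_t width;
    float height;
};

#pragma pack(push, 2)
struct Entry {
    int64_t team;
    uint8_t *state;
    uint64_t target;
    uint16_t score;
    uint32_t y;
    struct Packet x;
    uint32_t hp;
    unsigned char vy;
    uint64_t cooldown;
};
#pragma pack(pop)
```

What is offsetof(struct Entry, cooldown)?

Packet: @0: layer [8B, align 8] → 8; @8: depth [1B, align 1] → 9; @9: width [1B, align 1] → 10; +2 pad (align 4); @12: height [4B, align 4] → 16; size 16, align 8
@0: team [8B, align 2] → 8
@8: state [8B, align 2] → 16
@16: target [8B, align 2] → 24
@24: score [2B, align 2] → 26
@26: y [4B, align 2] → 30
@30: x [16B, align 2] → 46
@46: hp [4B, align 2] → 50
@50: vy [1B, align 1] → 51
+1 pad (align 2)
@52: cooldown [8B, align 2] → 60

52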